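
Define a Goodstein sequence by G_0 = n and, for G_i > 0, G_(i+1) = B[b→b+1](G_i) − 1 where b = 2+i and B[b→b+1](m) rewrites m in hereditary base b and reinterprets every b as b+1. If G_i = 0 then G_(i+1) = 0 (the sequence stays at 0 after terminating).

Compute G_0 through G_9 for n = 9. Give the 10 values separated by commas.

9, 81, 1023, 9842, 140743, 2471826, 50333399, 1162263921, 30000003325, 855935016215

i=0: 9 = 2^(2 + 1) + 1 (b=2); 2→3: 3^(3 + 1) + 1 = 82; 82−1 = 81
i=1: 81 = 3^(3 + 1) (b=3); 3→4: 4^(4 + 1) = 1024; 1024−1 = 1023
i=2: 1023 = 3·4^4 + 3·4^3 + 3·4^2 + 3·4 + 3 (b=4); 4→5: 3·5^5 + 3·5^3 + 3·5^2 + 3·5 + 3 = 9843; 9843−1 = 9842
i=3: 9842 = 3·5^5 + 3·5^3 + 3·5^2 + 3·5 + 2 (b=5); 5→6: 3·6^6 + 3·6^3 + 3·6^2 + 3·6 + 2 = 140744; 140744−1 = 140743
i=4: 140743 = 3·6^6 + 3·6^3 + 3·6^2 + 3·6 + 1 (b=6); 6→7: 3·7^7 + 3·7^3 + 3·7^2 + 3·7 + 1 = 2471827; 2471827−1 = 2471826
i=5: 2471826 = 3·7^7 + 3·7^3 + 3·7^2 + 3·7 (b=7); 7→8: 3·8^8 + 3·8^3 + 3·8^2 + 3·8 = 50333400; 50333400−1 = 50333399
i=6: 50333399 = 3·8^8 + 3·8^3 + 3·8^2 + 2·8 + 7 (b=8); 8→9: 3·9^9 + 3·9^3 + 3·9^2 + 2·9 + 7 = 1162263922; 1162263922−1 = 1162263921
i=7: 1162263921 = 3·9^9 + 3·9^3 + 3·9^2 + 2·9 + 6 (b=9); 9→10: 3·10^10 + 3·10^3 + 3·10^2 + 2·10 + 6 = 30000003326; 30000003326−1 = 30000003325
i=8: 30000003325 = 3·10^10 + 3·10^3 + 3·10^2 + 2·10 + 5 (b=10); 10→11: 3·11^11 + 3·11^3 + 3·11^2 + 2·11 + 5 = 855935016216; 855935016216−1 = 855935016215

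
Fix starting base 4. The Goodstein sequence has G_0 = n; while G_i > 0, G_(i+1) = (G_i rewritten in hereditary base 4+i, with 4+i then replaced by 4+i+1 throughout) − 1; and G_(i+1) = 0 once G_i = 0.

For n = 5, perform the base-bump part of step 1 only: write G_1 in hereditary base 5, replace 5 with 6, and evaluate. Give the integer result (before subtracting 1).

base 4: 5 = 4 + 1; at 5: 5 + 1 = 6; next = 5
base 5: 5 = 5; at 6: 6 = 6; next = 5

6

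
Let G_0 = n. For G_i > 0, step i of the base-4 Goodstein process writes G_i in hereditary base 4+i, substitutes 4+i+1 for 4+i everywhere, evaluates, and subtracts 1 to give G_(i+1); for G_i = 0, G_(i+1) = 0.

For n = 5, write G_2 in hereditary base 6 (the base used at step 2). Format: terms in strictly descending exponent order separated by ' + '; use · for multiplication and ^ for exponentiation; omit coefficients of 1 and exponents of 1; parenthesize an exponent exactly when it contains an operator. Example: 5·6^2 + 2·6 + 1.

step 0: 5 = 4 + 1; sub 5 for 4: 5 + 1; = 6; G_1 = 6−1 = 5
step 1: 5 = 5; sub 6 for 5: 6; = 6; G_2 = 6−1 = 5
step 2: 5 = 5; sub 7 for 6: 5; = 5; G_3 = 5−1 = 4

5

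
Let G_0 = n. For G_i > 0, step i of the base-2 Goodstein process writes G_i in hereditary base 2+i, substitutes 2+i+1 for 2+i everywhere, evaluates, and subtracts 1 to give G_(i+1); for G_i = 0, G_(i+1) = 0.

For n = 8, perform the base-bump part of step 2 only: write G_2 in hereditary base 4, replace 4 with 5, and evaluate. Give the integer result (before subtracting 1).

step 0: 8 = 2^(2 + 1); sub 3 for 2: 3^(3 + 1); = 81; G_1 = 81−1 = 80
step 1: 80 = 2·3^3 + 2·3^2 + 2·3 + 2; sub 4 for 3: 2·4^4 + 2·4^2 + 2·4 + 2; = 554; G_2 = 554−1 = 553
step 2: 553 = 2·4^4 + 2·4^2 + 2·4 + 1; sub 5 for 4: 2·5^5 + 2·5^2 + 2·5 + 1; = 6311; G_3 = 6311−1 = 6310

6311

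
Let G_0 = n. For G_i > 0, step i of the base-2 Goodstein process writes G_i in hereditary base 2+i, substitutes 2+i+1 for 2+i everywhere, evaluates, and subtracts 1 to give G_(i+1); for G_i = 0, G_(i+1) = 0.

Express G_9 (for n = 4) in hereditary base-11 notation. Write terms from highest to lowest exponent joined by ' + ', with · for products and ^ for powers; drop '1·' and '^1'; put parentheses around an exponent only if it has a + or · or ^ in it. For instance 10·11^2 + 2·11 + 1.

base 2: 4 = 2^2; at 3: 3^3 = 27; next = 26
base 3: 26 = 2·3^2 + 2·3 + 2; at 4: 2·4^2 + 2·4 + 2 = 42; next = 41
base 4: 41 = 2·4^2 + 2·4 + 1; at 5: 2·5^2 + 2·5 + 1 = 61; next = 60
base 5: 60 = 2·5^2 + 2·5; at 6: 2·6^2 + 2·6 = 84; next = 83
base 6: 83 = 2·6^2 + 6 + 5; at 7: 2·7^2 + 7 + 5 = 110; next = 109
base 7: 109 = 2·7^2 + 7 + 4; at 8: 2·8^2 + 8 + 4 = 140; next = 139
base 8: 139 = 2·8^2 + 8 + 3; at 9: 2·9^2 + 9 + 3 = 174; next = 173
base 9: 173 = 2·9^2 + 9 + 2; at 10: 2·10^2 + 10 + 2 = 212; next = 211
base 10: 211 = 2·10^2 + 10 + 1; at 11: 2·11^2 + 11 + 1 = 254; next = 253

2·11^2 + 11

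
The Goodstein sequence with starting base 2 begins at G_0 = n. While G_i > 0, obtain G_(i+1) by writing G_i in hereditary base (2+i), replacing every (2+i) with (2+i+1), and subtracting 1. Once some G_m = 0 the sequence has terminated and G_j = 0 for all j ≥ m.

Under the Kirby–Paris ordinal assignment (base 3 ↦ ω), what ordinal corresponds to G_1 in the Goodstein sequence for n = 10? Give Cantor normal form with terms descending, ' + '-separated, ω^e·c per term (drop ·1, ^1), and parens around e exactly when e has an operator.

G_0=10  [base 2] 2^(2 + 1) + 2  →[2↦3]→  3^(3 + 1) + 3 = 84  −1 ⇒ G_1=83
G_1=83  [base 3] 3^(3 + 1) + 2  →[3↦4]→  4^(4 + 1) + 2 = 1026  −1 ⇒ G_2=1025

ω^(ω + 1) + 2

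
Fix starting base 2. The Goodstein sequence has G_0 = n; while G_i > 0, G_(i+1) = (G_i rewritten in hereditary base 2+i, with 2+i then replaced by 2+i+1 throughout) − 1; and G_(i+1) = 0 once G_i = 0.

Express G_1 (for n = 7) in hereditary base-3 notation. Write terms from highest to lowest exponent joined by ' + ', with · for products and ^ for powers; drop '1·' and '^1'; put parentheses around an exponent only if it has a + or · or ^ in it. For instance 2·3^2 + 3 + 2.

3^3 + 3

base 2: 7 = 2^2 + 2 + 1; at 3: 3^3 + 3 + 1 = 31; next = 30
base 3: 30 = 3^3 + 3; at 4: 4^4 + 4 = 260; next = 259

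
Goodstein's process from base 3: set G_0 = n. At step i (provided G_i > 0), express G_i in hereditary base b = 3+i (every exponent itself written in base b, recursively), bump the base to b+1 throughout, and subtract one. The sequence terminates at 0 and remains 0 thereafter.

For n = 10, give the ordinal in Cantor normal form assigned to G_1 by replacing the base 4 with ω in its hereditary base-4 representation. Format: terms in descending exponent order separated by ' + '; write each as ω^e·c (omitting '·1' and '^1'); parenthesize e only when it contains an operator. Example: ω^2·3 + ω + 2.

ω^2

G_0=10  [base 3] 3^2 + 1  →[3↦4]→  4^2 + 1 = 17  −1 ⇒ G_1=16
G_1=16  [base 4] 4^2  →[4↦5]→  5^2 = 25  −1 ⇒ G_2=24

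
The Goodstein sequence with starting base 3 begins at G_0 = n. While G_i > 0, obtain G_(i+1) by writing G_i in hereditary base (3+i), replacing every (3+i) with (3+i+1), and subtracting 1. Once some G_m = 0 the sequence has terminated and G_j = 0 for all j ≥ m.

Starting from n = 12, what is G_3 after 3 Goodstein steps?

step 0: 12 = 3^2 + 3; sub 4 for 3: 4^2 + 4; = 20; G_1 = 20−1 = 19
step 1: 19 = 4^2 + 3; sub 5 for 4: 5^2 + 3; = 28; G_2 = 28−1 = 27
step 2: 27 = 5^2 + 2; sub 6 for 5: 6^2 + 2; = 38; G_3 = 38−1 = 37
step 3: 37 = 6^2 + 1; sub 7 for 6: 7^2 + 1; = 50; G_4 = 50−1 = 49

37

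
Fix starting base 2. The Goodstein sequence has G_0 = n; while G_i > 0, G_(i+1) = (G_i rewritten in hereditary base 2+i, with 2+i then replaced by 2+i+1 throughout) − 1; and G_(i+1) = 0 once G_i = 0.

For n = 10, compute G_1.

step 0: 10 = 2^(2 + 1) + 2; sub 3 for 2: 3^(3 + 1) + 3; = 84; G_1 = 84−1 = 83
step 1: 83 = 3^(3 + 1) + 2; sub 4 for 3: 4^(4 + 1) + 2; = 1026; G_2 = 1026−1 = 1025

83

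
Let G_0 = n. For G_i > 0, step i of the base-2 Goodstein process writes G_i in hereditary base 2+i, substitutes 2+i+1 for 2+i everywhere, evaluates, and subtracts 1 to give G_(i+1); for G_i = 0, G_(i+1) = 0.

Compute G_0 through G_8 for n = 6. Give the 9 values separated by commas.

G_0=6  [base 2] 2^2 + 2  →[2↦3]→  3^3 + 3 = 30  −1 ⇒ G_1=29
G_1=29  [base 3] 3^3 + 2  →[3↦4]→  4^4 + 2 = 258  −1 ⇒ G_2=257
G_2=257  [base 4] 4^4 + 1  →[4↦5]→  5^5 + 1 = 3126  −1 ⇒ G_3=3125
G_3=3125  [base 5] 5^5  →[5↦6]→  6^6 = 46656  −1 ⇒ G_4=46655
G_4=46655  [base 6] 5·6^5 + 5·6^4 + 5·6^3 + 5·6^2 + 5·6 + 5  →[6↦7]→  5·7^5 + 5·7^4 + 5·7^3 + 5·7^2 + 5·7 + 5 = 98040  −1 ⇒ G_5=98039
G_5=98039  [base 7] 5·7^5 + 5·7^4 + 5·7^3 + 5·7^2 + 5·7 + 4  →[7↦8]→  5·8^5 + 5·8^4 + 5·8^3 + 5·8^2 + 5·8 + 4 = 187244  −1 ⇒ G_6=187243
G_6=187243  [base 8] 5·8^5 + 5·8^4 + 5·8^3 + 5·8^2 + 5·8 + 3  →[8↦9]→  5·9^5 + 5·9^4 + 5·9^3 + 5·9^2 + 5·9 + 3 = 332148  −1 ⇒ G_7=332147
G_7=332147  [base 9] 5·9^5 + 5·9^4 + 5·9^3 + 5·9^2 + 5·9 + 2  →[9↦10]→  5·10^5 + 5·10^4 + 5·10^3 + 5·10^2 + 5·10 + 2 = 555552  −1 ⇒ G_8=555551

6, 29, 257, 3125, 46655, 98039, 187243, 332147, 555551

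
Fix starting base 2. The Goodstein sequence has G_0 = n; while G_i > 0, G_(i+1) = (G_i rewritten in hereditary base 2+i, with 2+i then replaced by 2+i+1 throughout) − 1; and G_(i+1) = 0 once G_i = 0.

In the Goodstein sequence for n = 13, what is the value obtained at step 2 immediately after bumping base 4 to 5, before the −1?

G_0=13  [base 2] 2^(2 + 1) + 2^2 + 1  →[2↦3]→  3^(3 + 1) + 3^3 + 1 = 109  −1 ⇒ G_1=108
G_1=108  [base 3] 3^(3 + 1) + 3^3  →[3↦4]→  4^(4 + 1) + 4^4 = 1280  −1 ⇒ G_2=1279
G_2=1279  [base 4] 4^(4 + 1) + 3·4^3 + 3·4^2 + 3·4 + 3  →[4↦5]→  5^(5 + 1) + 3·5^3 + 3·5^2 + 3·5 + 3 = 16093  −1 ⇒ G_3=16092

16093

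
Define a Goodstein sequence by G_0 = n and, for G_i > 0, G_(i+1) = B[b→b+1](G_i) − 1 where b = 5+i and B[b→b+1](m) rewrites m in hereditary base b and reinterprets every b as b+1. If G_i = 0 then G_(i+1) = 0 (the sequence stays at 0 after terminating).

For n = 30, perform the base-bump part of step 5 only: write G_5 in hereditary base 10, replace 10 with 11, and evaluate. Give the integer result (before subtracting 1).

122

30 —HB5→ 5^2 + 5 —bump→ 6^2 + 6 = 42 —(−1)→ 41
41 —HB6→ 6^2 + 5 —bump→ 7^2 + 5 = 54 —(−1)→ 53
53 —HB7→ 7^2 + 4 —bump→ 8^2 + 4 = 68 —(−1)→ 67
67 —HB8→ 8^2 + 3 —bump→ 9^2 + 3 = 84 —(−1)→ 83
83 —HB9→ 9^2 + 2 —bump→ 10^2 + 2 = 102 —(−1)→ 101
101 —HB10→ 10^2 + 1 —bump→ 11^2 + 1 = 122 —(−1)→ 121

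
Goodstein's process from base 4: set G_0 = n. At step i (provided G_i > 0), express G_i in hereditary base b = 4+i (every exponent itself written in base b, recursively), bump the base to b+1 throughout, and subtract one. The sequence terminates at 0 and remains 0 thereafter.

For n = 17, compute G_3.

step 0: 17 = 4^2 + 1; sub 5 for 4: 5^2 + 1; = 26; G_1 = 26−1 = 25
step 1: 25 = 5^2; sub 6 for 5: 6^2; = 36; G_2 = 36−1 = 35
step 2: 35 = 5·6 + 5; sub 7 for 6: 5·7 + 5; = 40; G_3 = 40−1 = 39
step 3: 39 = 5·7 + 4; sub 8 for 7: 5·8 + 4; = 44; G_4 = 44−1 = 43

39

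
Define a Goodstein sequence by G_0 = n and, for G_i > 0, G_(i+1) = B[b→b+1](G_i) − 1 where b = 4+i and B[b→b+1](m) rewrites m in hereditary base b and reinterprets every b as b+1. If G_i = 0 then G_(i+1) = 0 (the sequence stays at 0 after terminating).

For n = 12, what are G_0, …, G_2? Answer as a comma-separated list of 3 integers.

12, 14, 15

base 4: 12 = 3·4; at 5: 3·5 = 15; next = 14
base 5: 14 = 2·5 + 4; at 6: 2·6 + 4 = 16; next = 15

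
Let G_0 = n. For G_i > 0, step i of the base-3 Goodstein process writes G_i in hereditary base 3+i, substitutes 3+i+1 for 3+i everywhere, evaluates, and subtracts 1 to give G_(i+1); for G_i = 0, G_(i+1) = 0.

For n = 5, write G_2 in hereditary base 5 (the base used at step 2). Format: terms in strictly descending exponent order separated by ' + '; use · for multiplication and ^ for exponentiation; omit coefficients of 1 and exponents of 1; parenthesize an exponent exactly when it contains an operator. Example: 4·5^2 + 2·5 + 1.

5 —HB3→ 3 + 2 —bump→ 4 + 2 = 6 —(−1)→ 5
5 —HB4→ 4 + 1 —bump→ 5 + 1 = 6 —(−1)→ 5
5 —HB5→ 5 —bump→ 6 = 6 —(−1)→ 5

5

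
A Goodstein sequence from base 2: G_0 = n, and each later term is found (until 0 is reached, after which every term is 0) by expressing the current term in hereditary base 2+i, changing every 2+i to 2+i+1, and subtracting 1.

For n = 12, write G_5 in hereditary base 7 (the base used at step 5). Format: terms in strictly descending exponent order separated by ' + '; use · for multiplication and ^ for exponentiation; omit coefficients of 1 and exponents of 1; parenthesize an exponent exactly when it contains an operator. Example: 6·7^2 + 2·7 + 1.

i=0: 12 = 2^(2 + 1) + 2^2 (b=2); 2→3: 3^(3 + 1) + 3^3 = 108; 108−1 = 107
i=1: 107 = 3^(3 + 1) + 2·3^2 + 2·3 + 2 (b=3); 3→4: 4^(4 + 1) + 2·4^2 + 2·4 + 2 = 1066; 1066−1 = 1065
i=2: 1065 = 4^(4 + 1) + 2·4^2 + 2·4 + 1 (b=4); 4→5: 5^(5 + 1) + 2·5^2 + 2·5 + 1 = 15686; 15686−1 = 15685
i=3: 15685 = 5^(5 + 1) + 2·5^2 + 2·5 (b=5); 5→6: 6^(6 + 1) + 2·6^2 + 2·6 = 280020; 280020−1 = 280019
i=4: 280019 = 6^(6 + 1) + 2·6^2 + 6 + 5 (b=6); 6→7: 7^(7 + 1) + 2·7^2 + 7 + 5 = 5764911; 5764911−1 = 5764910

7^(7 + 1) + 2·7^2 + 7 + 4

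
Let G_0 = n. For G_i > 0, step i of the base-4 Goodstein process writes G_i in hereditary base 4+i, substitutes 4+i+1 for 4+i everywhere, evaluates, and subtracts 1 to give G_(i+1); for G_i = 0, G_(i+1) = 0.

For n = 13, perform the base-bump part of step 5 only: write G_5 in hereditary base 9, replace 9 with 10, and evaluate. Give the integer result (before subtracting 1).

13 —HB4→ 3·4 + 1 —bump→ 3·5 + 1 = 16 —(−1)→ 15
15 —HB5→ 3·5 —bump→ 3·6 = 18 —(−1)→ 17
17 —HB6→ 2·6 + 5 —bump→ 2·7 + 5 = 19 —(−1)→ 18
18 —HB7→ 2·7 + 4 —bump→ 2·8 + 4 = 20 —(−1)→ 19
19 —HB8→ 2·8 + 3 —bump→ 2·9 + 3 = 21 —(−1)→ 20

22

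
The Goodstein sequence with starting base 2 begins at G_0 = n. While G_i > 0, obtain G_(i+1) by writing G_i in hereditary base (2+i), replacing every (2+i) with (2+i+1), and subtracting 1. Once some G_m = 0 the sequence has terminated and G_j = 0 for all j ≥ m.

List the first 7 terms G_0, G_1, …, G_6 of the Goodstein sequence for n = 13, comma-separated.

base 2: 13 = 2^(2 + 1) + 2^2 + 1; at 3: 3^(3 + 1) + 3^3 + 1 = 109; next = 108
base 3: 108 = 3^(3 + 1) + 3^3; at 4: 4^(4 + 1) + 4^4 = 1280; next = 1279
base 4: 1279 = 4^(4 + 1) + 3·4^3 + 3·4^2 + 3·4 + 3; at 5: 5^(5 + 1) + 3·5^3 + 3·5^2 + 3·5 + 3 = 16093; next = 16092
base 5: 16092 = 5^(5 + 1) + 3·5^3 + 3·5^2 + 3·5 + 2; at 6: 6^(6 + 1) + 3·6^3 + 3·6^2 + 3·6 + 2 = 280712; next = 280711
base 6: 280711 = 6^(6 + 1) + 3·6^3 + 3·6^2 + 3·6 + 1; at 7: 7^(7 + 1) + 3·7^3 + 3·7^2 + 3·7 + 1 = 5765999; next = 5765998
base 7: 5765998 = 7^(7 + 1) + 3·7^3 + 3·7^2 + 3·7; at 8: 8^(8 + 1) + 3·8^3 + 3·8^2 + 3·8 = 134219480; next = 134219479

13, 108, 1279, 16092, 280711, 5765998, 134219479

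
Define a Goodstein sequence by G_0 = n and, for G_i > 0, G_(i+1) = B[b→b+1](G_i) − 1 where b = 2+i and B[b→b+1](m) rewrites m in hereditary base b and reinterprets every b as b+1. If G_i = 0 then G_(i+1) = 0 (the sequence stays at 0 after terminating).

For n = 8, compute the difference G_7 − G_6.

[0] 8 ≡ 2^(2 + 1) (base 2). Lift 3: 81. −1: 80.
[1] 80 ≡ 2·3^3 + 2·3^2 + 2·3 + 2 (base 3). Lift 4: 554. −1: 553.
[2] 553 ≡ 2·4^4 + 2·4^2 + 2·4 + 1 (base 4). Lift 5: 6311. −1: 6310.
[3] 6310 ≡ 2·5^5 + 2·5^2 + 2·5 (base 5). Lift 6: 93396. −1: 93395.
[4] 93395 ≡ 2·6^6 + 2·6^2 + 6 + 5 (base 6). Lift 7: 1647196. −1: 1647195.
[5] 1647195 ≡ 2·7^7 + 2·7^2 + 7 + 4 (base 7). Lift 8: 33554572. −1: 33554571.
[6] 33554571 ≡ 2·8^8 + 2·8^2 + 8 + 3 (base 8). Lift 9: 774841152. −1: 774841151.

741286580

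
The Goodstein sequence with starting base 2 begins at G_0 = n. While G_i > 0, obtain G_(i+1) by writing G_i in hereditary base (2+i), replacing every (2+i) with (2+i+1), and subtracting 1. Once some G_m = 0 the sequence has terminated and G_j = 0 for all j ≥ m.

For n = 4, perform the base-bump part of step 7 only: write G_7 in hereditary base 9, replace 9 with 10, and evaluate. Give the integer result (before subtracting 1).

212

[0] 4 ≡ 2^2 (base 2). Lift 3: 27. −1: 26.
[1] 26 ≡ 2·3^2 + 2·3 + 2 (base 3). Lift 4: 42. −1: 41.
[2] 41 ≡ 2·4^2 + 2·4 + 1 (base 4). Lift 5: 61. −1: 60.
[3] 60 ≡ 2·5^2 + 2·5 (base 5). Lift 6: 84. −1: 83.
[4] 83 ≡ 2·6^2 + 6 + 5 (base 6). Lift 7: 110. −1: 109.
[5] 109 ≡ 2·7^2 + 7 + 4 (base 7). Lift 8: 140. −1: 139.
[6] 139 ≡ 2·8^2 + 8 + 3 (base 8). Lift 9: 174. −1: 173.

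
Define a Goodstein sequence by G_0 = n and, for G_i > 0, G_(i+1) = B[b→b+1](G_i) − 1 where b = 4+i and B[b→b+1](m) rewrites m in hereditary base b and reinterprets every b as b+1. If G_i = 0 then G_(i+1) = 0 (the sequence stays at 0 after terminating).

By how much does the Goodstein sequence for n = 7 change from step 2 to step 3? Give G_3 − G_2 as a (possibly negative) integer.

0

step 0: 7 = 4 + 3; sub 5 for 4: 5 + 3; = 8; G_1 = 8−1 = 7
step 1: 7 = 5 + 2; sub 6 for 5: 6 + 2; = 8; G_2 = 8−1 = 7
step 2: 7 = 6 + 1; sub 7 for 6: 7 + 1; = 8; G_3 = 8−1 = 7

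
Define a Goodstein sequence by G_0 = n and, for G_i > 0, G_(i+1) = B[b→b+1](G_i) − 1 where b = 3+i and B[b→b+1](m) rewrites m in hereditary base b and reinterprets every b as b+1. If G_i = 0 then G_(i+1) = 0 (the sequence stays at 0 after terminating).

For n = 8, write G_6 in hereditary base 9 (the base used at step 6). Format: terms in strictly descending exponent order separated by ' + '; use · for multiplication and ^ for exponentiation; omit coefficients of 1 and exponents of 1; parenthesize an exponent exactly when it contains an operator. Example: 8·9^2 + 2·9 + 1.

9 + 2

step 0: 8 = 2·3 + 2; sub 4 for 3: 2·4 + 2; = 10; G_1 = 10−1 = 9
step 1: 9 = 2·4 + 1; sub 5 for 4: 2·5 + 1; = 11; G_2 = 11−1 = 10
step 2: 10 = 2·5; sub 6 for 5: 2·6; = 12; G_3 = 12−1 = 11
step 3: 11 = 6 + 5; sub 7 for 6: 7 + 5; = 12; G_4 = 12−1 = 11
step 4: 11 = 7 + 4; sub 8 for 7: 8 + 4; = 12; G_5 = 12−1 = 11
step 5: 11 = 8 + 3; sub 9 for 8: 9 + 3; = 12; G_6 = 12−1 = 11
step 6: 11 = 9 + 2; sub 10 for 9: 10 + 2; = 12; G_7 = 12−1 = 11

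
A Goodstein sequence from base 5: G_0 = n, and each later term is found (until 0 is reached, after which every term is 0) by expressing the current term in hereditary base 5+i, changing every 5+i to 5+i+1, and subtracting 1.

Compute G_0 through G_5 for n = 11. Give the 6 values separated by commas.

11, 12, 13, 13, 13, 13

G_0 = 11. HB_5(11) = 2·5 + 1. Bump = 13. G_1 = 12.
G_1 = 12. HB_6(12) = 2·6. Bump = 14. G_2 = 13.
G_2 = 13. HB_7(13) = 7 + 6. Bump = 14. G_3 = 13.
G_3 = 13. HB_8(13) = 8 + 5. Bump = 14. G_4 = 13.
G_4 = 13. HB_9(13) = 9 + 4. Bump = 14. G_5 = 13.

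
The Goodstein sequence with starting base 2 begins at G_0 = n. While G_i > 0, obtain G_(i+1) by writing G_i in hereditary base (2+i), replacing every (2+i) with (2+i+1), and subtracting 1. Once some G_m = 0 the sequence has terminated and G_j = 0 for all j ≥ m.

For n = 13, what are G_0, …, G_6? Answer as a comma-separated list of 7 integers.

(0) 13|_2 = 2^(2 + 1) + 2^2 + 1 ↦ 3^(3 + 1) + 3^3 + 1|_3 = 109 ⇒ 108
(1) 108|_3 = 3^(3 + 1) + 3^3 ↦ 4^(4 + 1) + 4^4|_4 = 1280 ⇒ 1279
(2) 1279|_4 = 4^(4 + 1) + 3·4^3 + 3·4^2 + 3·4 + 3 ↦ 5^(5 + 1) + 3·5^3 + 3·5^2 + 3·5 + 3|_5 = 16093 ⇒ 16092
(3) 16092|_5 = 5^(5 + 1) + 3·5^3 + 3·5^2 + 3·5 + 2 ↦ 6^(6 + 1) + 3·6^3 + 3·6^2 + 3·6 + 2|_6 = 280712 ⇒ 280711
(4) 280711|_6 = 6^(6 + 1) + 3·6^3 + 3·6^2 + 3·6 + 1 ↦ 7^(7 + 1) + 3·7^3 + 3·7^2 + 3·7 + 1|_7 = 5765999 ⇒ 5765998
(5) 5765998|_7 = 7^(7 + 1) + 3·7^3 + 3·7^2 + 3·7 ↦ 8^(8 + 1) + 3·8^3 + 3·8^2 + 3·8|_8 = 134219480 ⇒ 134219479

13, 108, 1279, 16092, 280711, 5765998, 134219479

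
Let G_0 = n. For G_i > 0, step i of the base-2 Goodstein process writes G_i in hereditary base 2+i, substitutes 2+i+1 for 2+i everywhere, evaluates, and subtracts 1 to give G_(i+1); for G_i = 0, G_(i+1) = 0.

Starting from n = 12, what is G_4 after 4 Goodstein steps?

[0] 12 ≡ 2^(2 + 1) + 2^2 (base 2). Lift 3: 108. −1: 107.
[1] 107 ≡ 3^(3 + 1) + 2·3^2 + 2·3 + 2 (base 3). Lift 4: 1066. −1: 1065.
[2] 1065 ≡ 4^(4 + 1) + 2·4^2 + 2·4 + 1 (base 4). Lift 5: 15686. −1: 15685.
[3] 15685 ≡ 5^(5 + 1) + 2·5^2 + 2·5 (base 5). Lift 6: 280020. −1: 280019.
[4] 280019 ≡ 6^(6 + 1) + 2·6^2 + 6 + 5 (base 6). Lift 7: 5764911. −1: 5764910.

280019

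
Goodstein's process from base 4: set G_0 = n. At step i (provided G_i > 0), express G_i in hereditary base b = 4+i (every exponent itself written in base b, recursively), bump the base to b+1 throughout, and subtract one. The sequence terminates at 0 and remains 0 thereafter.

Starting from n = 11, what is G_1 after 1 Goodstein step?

12

11 —HB4→ 2·4 + 3 —bump→ 2·5 + 3 = 13 —(−1)→ 12
12 —HB5→ 2·5 + 2 —bump→ 2·6 + 2 = 14 —(−1)→ 13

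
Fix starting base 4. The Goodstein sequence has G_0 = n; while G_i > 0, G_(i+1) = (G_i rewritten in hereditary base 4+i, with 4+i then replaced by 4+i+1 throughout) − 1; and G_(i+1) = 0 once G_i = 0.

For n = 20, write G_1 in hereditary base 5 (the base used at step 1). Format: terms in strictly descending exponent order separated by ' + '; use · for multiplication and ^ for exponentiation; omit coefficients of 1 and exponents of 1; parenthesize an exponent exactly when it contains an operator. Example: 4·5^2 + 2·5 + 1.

5^2 + 4

i=0: 20 = 4^2 + 4 (b=4); 4→5: 5^2 + 5 = 30; 30−1 = 29
i=1: 29 = 5^2 + 4 (b=5); 5→6: 6^2 + 4 = 40; 40−1 = 39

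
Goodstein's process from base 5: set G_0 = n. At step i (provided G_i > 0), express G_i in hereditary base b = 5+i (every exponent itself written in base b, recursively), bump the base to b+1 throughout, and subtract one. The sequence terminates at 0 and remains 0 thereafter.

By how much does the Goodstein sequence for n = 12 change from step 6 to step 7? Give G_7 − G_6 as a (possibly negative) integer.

0

12 —HB5→ 2·5 + 2 —bump→ 2·6 + 2 = 14 —(−1)→ 13
13 —HB6→ 2·6 + 1 —bump→ 2·7 + 1 = 15 —(−1)→ 14
14 —HB7→ 2·7 —bump→ 2·8 = 16 —(−1)→ 15
15 —HB8→ 8 + 7 —bump→ 9 + 7 = 16 —(−1)→ 15
15 —HB9→ 9 + 6 —bump→ 10 + 6 = 16 —(−1)→ 15
15 —HB10→ 10 + 5 —bump→ 11 + 5 = 16 —(−1)→ 15
15 —HB11→ 11 + 4 —bump→ 12 + 4 = 16 —(−1)→ 15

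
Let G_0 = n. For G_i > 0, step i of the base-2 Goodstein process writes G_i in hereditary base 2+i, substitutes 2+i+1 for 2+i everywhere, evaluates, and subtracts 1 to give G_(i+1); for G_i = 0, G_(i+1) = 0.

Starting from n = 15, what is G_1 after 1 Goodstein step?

111

base 2: 15 = 2^(2 + 1) + 2^2 + 2 + 1; at 3: 3^(3 + 1) + 3^3 + 3 + 1 = 112; next = 111
base 3: 111 = 3^(3 + 1) + 3^3 + 3; at 4: 4^(4 + 1) + 4^4 + 4 = 1284; next = 1283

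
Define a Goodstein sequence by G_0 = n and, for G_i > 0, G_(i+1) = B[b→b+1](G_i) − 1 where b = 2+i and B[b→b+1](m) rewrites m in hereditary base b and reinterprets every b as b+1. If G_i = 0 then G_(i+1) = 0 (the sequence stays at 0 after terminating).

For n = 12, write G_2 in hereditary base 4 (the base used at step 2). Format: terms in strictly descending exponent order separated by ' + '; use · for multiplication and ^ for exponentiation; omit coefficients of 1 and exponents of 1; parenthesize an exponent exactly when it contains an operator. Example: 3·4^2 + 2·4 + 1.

(0) 12|_2 = 2^(2 + 1) + 2^2 ↦ 3^(3 + 1) + 3^3|_3 = 108 ⇒ 107
(1) 107|_3 = 3^(3 + 1) + 2·3^2 + 2·3 + 2 ↦ 4^(4 + 1) + 2·4^2 + 2·4 + 2|_4 = 1066 ⇒ 1065

4^(4 + 1) + 2·4^2 + 2·4 + 1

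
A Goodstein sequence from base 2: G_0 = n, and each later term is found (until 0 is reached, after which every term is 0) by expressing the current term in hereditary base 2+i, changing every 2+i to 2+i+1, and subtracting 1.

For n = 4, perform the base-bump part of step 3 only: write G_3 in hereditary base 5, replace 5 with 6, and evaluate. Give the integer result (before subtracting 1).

4 —HB2→ 2^2 —bump→ 3^3 = 27 —(−1)→ 26
26 —HB3→ 2·3^2 + 2·3 + 2 —bump→ 2·4^2 + 2·4 + 2 = 42 —(−1)→ 41
41 —HB4→ 2·4^2 + 2·4 + 1 —bump→ 2·5^2 + 2·5 + 1 = 61 —(−1)→ 60
60 —HB5→ 2·5^2 + 2·5 —bump→ 2·6^2 + 2·6 = 84 —(−1)→ 83

84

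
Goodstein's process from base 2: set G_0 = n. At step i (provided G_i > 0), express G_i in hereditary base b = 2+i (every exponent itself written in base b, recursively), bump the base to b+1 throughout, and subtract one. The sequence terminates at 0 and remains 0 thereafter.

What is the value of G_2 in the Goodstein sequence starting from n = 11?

1027

i=0: 11 = 2^(2 + 1) + 2 + 1 (b=2); 2→3: 3^(3 + 1) + 3 + 1 = 85; 85−1 = 84
i=1: 84 = 3^(3 + 1) + 3 (b=3); 3→4: 4^(4 + 1) + 4 = 1028; 1028−1 = 1027
i=2: 1027 = 4^(4 + 1) + 3 (b=4); 4→5: 5^(5 + 1) + 3 = 15628; 15628−1 = 15627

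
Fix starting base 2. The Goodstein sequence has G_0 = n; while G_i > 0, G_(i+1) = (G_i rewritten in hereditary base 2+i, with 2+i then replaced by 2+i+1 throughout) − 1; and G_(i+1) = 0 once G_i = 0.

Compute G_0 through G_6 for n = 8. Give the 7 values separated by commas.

8, 80, 553, 6310, 93395, 1647195, 33554571

8 —HB2→ 2^(2 + 1) —bump→ 3^(3 + 1) = 81 —(−1)→ 80
80 —HB3→ 2·3^3 + 2·3^2 + 2·3 + 2 —bump→ 2·4^4 + 2·4^2 + 2·4 + 2 = 554 —(−1)→ 553
553 —HB4→ 2·4^4 + 2·4^2 + 2·4 + 1 —bump→ 2·5^5 + 2·5^2 + 2·5 + 1 = 6311 —(−1)→ 6310
6310 —HB5→ 2·5^5 + 2·5^2 + 2·5 —bump→ 2·6^6 + 2·6^2 + 2·6 = 93396 —(−1)→ 93395
93395 —HB6→ 2·6^6 + 2·6^2 + 6 + 5 —bump→ 2·7^7 + 2·7^2 + 7 + 5 = 1647196 —(−1)→ 1647195
1647195 —HB7→ 2·7^7 + 2·7^2 + 7 + 4 —bump→ 2·8^8 + 2·8^2 + 8 + 4 = 33554572 —(−1)→ 33554571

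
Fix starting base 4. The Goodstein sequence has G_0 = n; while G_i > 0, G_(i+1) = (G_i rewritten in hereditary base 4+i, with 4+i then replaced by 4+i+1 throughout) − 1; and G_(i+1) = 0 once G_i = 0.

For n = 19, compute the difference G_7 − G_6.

6

base 4: 19 = 4^2 + 3; at 5: 5^2 + 3 = 28; next = 27
base 5: 27 = 5^2 + 2; at 6: 6^2 + 2 = 38; next = 37
base 6: 37 = 6^2 + 1; at 7: 7^2 + 1 = 50; next = 49
base 7: 49 = 7^2; at 8: 8^2 = 64; next = 63
base 8: 63 = 7·8 + 7; at 9: 7·9 + 7 = 70; next = 69
base 9: 69 = 7·9 + 6; at 10: 7·10 + 6 = 76; next = 75
base 10: 75 = 7·10 + 5; at 11: 7·11 + 5 = 82; next = 81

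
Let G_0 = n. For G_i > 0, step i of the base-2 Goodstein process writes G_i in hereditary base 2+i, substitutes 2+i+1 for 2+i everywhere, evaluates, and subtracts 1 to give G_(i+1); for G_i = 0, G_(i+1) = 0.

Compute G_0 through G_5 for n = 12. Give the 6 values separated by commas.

base 2: 12 = 2^(2 + 1) + 2^2; at 3: 3^(3 + 1) + 3^3 = 108; next = 107
base 3: 107 = 3^(3 + 1) + 2·3^2 + 2·3 + 2; at 4: 4^(4 + 1) + 2·4^2 + 2·4 + 2 = 1066; next = 1065
base 4: 1065 = 4^(4 + 1) + 2·4^2 + 2·4 + 1; at 5: 5^(5 + 1) + 2·5^2 + 2·5 + 1 = 15686; next = 15685
base 5: 15685 = 5^(5 + 1) + 2·5^2 + 2·5; at 6: 6^(6 + 1) + 2·6^2 + 2·6 = 280020; next = 280019
base 6: 280019 = 6^(6 + 1) + 2·6^2 + 6 + 5; at 7: 7^(7 + 1) + 2·7^2 + 7 + 5 = 5764911; next = 5764910

12, 107, 1065, 15685, 280019, 5764910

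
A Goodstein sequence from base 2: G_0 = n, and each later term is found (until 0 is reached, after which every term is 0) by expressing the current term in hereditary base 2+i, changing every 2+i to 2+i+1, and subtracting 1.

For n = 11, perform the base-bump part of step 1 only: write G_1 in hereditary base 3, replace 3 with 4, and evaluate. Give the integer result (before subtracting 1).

i=0: 11 = 2^(2 + 1) + 2 + 1 (b=2); 2→3: 3^(3 + 1) + 3 + 1 = 85; 85−1 = 84
i=1: 84 = 3^(3 + 1) + 3 (b=3); 3→4: 4^(4 + 1) + 4 = 1028; 1028−1 = 1027

1028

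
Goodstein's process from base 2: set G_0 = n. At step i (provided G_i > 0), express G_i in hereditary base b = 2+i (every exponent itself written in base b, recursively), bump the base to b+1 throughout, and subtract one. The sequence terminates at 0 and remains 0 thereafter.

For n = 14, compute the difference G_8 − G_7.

96513439003

G_0=14  [base 2] 2^(2 + 1) + 2^2 + 2  →[2↦3]→  3^(3 + 1) + 3^3 + 3 = 111  −1 ⇒ G_1=110
G_1=110  [base 3] 3^(3 + 1) + 3^3 + 2  →[3↦4]→  4^(4 + 1) + 4^4 + 2 = 1282  −1 ⇒ G_2=1281
G_2=1281  [base 4] 4^(4 + 1) + 4^4 + 1  →[4↦5]→  5^(5 + 1) + 5^5 + 1 = 18751  −1 ⇒ G_3=18750
G_3=18750  [base 5] 5^(5 + 1) + 5^5  →[5↦6]→  6^(6 + 1) + 6^6 = 326592  −1 ⇒ G_4=326591
G_4=326591  [base 6] 6^(6 + 1) + 5·6^5 + 5·6^4 + 5·6^3 + 5·6^2 + 5·6 + 5  →[6↦7]→  7^(7 + 1) + 5·7^5 + 5·7^4 + 5·7^3 + 5·7^2 + 5·7 + 5 = 5862841  −1 ⇒ G_5=5862840
G_5=5862840  [base 7] 7^(7 + 1) + 5·7^5 + 5·7^4 + 5·7^3 + 5·7^2 + 5·7 + 4  →[7↦8]→  8^(8 + 1) + 5·8^5 + 5·8^4 + 5·8^3 + 5·8^2 + 5·8 + 4 = 134404972  −1 ⇒ G_6=134404971
G_6=134404971  [base 8] 8^(8 + 1) + 5·8^5 + 5·8^4 + 5·8^3 + 5·8^2 + 5·8 + 3  →[8↦9]→  9^(9 + 1) + 5·9^5 + 5·9^4 + 5·9^3 + 5·9^2 + 5·9 + 3 = 3487116549  −1 ⇒ G_7=3487116548
G_7=3487116548  [base 9] 9^(9 + 1) + 5·9^5 + 5·9^4 + 5·9^3 + 5·9^2 + 5·9 + 2  →[9↦10]→  10^(10 + 1) + 5·10^5 + 5·10^4 + 5·10^3 + 5·10^2 + 5·10 + 2 = 100000555552  −1 ⇒ G_8=100000555551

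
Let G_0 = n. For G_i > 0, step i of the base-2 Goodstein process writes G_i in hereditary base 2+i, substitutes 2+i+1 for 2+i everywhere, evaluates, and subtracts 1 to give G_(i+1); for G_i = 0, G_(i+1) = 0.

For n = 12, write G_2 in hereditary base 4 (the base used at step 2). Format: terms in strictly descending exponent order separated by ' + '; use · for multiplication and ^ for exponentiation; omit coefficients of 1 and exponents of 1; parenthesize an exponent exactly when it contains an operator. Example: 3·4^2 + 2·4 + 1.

4^(4 + 1) + 2·4^2 + 2·4 + 1

i=0: 12 = 2^(2 + 1) + 2^2 (b=2); 2→3: 3^(3 + 1) + 3^3 = 108; 108−1 = 107
i=1: 107 = 3^(3 + 1) + 2·3^2 + 2·3 + 2 (b=3); 3→4: 4^(4 + 1) + 2·4^2 + 2·4 + 2 = 1066; 1066−1 = 1065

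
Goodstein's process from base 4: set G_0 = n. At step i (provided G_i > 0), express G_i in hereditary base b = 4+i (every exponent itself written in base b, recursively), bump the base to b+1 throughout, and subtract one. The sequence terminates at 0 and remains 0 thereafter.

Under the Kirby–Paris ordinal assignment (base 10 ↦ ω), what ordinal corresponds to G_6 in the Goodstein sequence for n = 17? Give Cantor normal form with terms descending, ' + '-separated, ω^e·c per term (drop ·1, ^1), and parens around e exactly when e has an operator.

i=0: 17 = 4^2 + 1 (b=4); 4→5: 5^2 + 1 = 26; 26−1 = 25
i=1: 25 = 5^2 (b=5); 5→6: 6^2 = 36; 36−1 = 35
i=2: 35 = 5·6 + 5 (b=6); 6→7: 5·7 + 5 = 40; 40−1 = 39
i=3: 39 = 5·7 + 4 (b=7); 7→8: 5·8 + 4 = 44; 44−1 = 43
i=4: 43 = 5·8 + 3 (b=8); 8→9: 5·9 + 3 = 48; 48−1 = 47
i=5: 47 = 5·9 + 2 (b=9); 9→10: 5·10 + 2 = 52; 52−1 = 51

ω·5 + 1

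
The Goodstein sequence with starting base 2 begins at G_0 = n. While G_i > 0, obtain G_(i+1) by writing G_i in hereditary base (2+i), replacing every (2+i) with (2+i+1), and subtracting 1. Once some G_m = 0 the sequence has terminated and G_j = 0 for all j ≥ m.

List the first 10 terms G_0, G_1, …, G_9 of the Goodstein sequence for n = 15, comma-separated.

15, 111, 1283, 18752, 326593, 6588344, 150994943, 3524450280, 100077777775, 3138578427934

base 2: 15 = 2^(2 + 1) + 2^2 + 2 + 1; at 3: 3^(3 + 1) + 3^3 + 3 + 1 = 112; next = 111
base 3: 111 = 3^(3 + 1) + 3^3 + 3; at 4: 4^(4 + 1) + 4^4 + 4 = 1284; next = 1283
base 4: 1283 = 4^(4 + 1) + 4^4 + 3; at 5: 5^(5 + 1) + 5^5 + 3 = 18753; next = 18752
base 5: 18752 = 5^(5 + 1) + 5^5 + 2; at 6: 6^(6 + 1) + 6^6 + 2 = 326594; next = 326593
base 6: 326593 = 6^(6 + 1) + 6^6 + 1; at 7: 7^(7 + 1) + 7^7 + 1 = 6588345; next = 6588344
base 7: 6588344 = 7^(7 + 1) + 7^7; at 8: 8^(8 + 1) + 8^8 = 150994944; next = 150994943
base 8: 150994943 = 8^(8 + 1) + 7·8^7 + 7·8^6 + 7·8^5 + 7·8^4 + 7·8^3 + 7·8^2 + 7·8 + 7; at 9: 9^(9 + 1) + 7·9^7 + 7·9^6 + 7·9^5 + 7·9^4 + 7·9^3 + 7·9^2 + 7·9 + 7 = 3524450281; next = 3524450280
base 9: 3524450280 = 9^(9 + 1) + 7·9^7 + 7·9^6 + 7·9^5 + 7·9^4 + 7·9^3 + 7·9^2 + 7·9 + 6; at 10: 10^(10 + 1) + 7·10^7 + 7·10^6 + 7·10^5 + 7·10^4 + 7·10^3 + 7·10^2 + 7·10 + 6 = 100077777776; next = 100077777775
base 10: 100077777775 = 10^(10 + 1) + 7·10^7 + 7·10^6 + 7·10^5 + 7·10^4 + 7·10^3 + 7·10^2 + 7·10 + 5; at 11: 11^(11 + 1) + 7·11^7 + 7·11^6 + 7·11^5 + 7·11^4 + 7·11^3 + 7·11^2 + 7·11 + 5 = 3138578427935; next = 3138578427934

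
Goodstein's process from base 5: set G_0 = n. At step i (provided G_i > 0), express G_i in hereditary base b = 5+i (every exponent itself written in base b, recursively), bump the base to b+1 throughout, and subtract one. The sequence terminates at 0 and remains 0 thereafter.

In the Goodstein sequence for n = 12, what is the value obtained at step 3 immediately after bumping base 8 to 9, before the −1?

(0) 12|_5 = 2·5 + 2 ↦ 2·6 + 2|_6 = 14 ⇒ 13
(1) 13|_6 = 2·6 + 1 ↦ 2·7 + 1|_7 = 15 ⇒ 14
(2) 14|_7 = 2·7 ↦ 2·8|_8 = 16 ⇒ 15
(3) 15|_8 = 8 + 7 ↦ 9 + 7|_9 = 16 ⇒ 15

16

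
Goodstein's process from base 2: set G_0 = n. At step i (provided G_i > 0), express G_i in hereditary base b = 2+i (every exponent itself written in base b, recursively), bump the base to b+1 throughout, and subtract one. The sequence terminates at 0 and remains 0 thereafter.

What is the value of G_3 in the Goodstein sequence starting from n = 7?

[0] 7 ≡ 2^2 + 2 + 1 (base 2). Lift 3: 31. −1: 30.
[1] 30 ≡ 3^3 + 3 (base 3). Lift 4: 260. −1: 259.
[2] 259 ≡ 4^4 + 3 (base 4). Lift 5: 3128. −1: 3127.

3127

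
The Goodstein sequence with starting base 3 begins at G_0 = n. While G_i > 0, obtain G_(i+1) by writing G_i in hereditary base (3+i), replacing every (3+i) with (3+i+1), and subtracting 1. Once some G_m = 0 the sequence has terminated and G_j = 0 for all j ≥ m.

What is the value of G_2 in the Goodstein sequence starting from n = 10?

(0) 10|_3 = 3^2 + 1 ↦ 4^2 + 1|_4 = 17 ⇒ 16
(1) 16|_4 = 4^2 ↦ 5^2|_5 = 25 ⇒ 24
(2) 24|_5 = 4·5 + 4 ↦ 4·6 + 4|_6 = 28 ⇒ 27

24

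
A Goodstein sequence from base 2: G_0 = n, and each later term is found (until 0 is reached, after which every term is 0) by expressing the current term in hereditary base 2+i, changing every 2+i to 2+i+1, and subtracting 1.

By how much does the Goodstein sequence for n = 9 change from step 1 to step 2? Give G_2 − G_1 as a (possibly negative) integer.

step 0: 9 = 2^(2 + 1) + 1; sub 3 for 2: 3^(3 + 1) + 1; = 82; G_1 = 82−1 = 81
step 1: 81 = 3^(3 + 1); sub 4 for 3: 4^(4 + 1); = 1024; G_2 = 1024−1 = 1023

942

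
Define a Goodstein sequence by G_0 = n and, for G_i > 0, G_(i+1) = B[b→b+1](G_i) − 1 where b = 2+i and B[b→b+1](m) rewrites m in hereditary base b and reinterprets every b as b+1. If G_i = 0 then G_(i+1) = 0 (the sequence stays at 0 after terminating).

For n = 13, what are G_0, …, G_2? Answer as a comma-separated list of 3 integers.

G_0 = 13. HB_2(13) = 2^(2 + 1) + 2^2 + 1. Bump = 109. G_1 = 108.
G_1 = 108. HB_3(108) = 3^(3 + 1) + 3^3. Bump = 1280. G_2 = 1279.

13, 108, 1279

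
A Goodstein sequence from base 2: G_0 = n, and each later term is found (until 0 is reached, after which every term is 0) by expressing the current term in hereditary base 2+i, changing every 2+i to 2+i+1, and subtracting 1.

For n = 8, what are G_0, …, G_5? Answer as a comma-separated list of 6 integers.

8, 80, 553, 6310, 93395, 1647195

i=0: 8 = 2^(2 + 1) (b=2); 2→3: 3^(3 + 1) = 81; 81−1 = 80
i=1: 80 = 2·3^3 + 2·3^2 + 2·3 + 2 (b=3); 3→4: 2·4^4 + 2·4^2 + 2·4 + 2 = 554; 554−1 = 553
i=2: 553 = 2·4^4 + 2·4^2 + 2·4 + 1 (b=4); 4→5: 2·5^5 + 2·5^2 + 2·5 + 1 = 6311; 6311−1 = 6310
i=3: 6310 = 2·5^5 + 2·5^2 + 2·5 (b=5); 5→6: 2·6^6 + 2·6^2 + 2·6 = 93396; 93396−1 = 93395
i=4: 93395 = 2·6^6 + 2·6^2 + 6 + 5 (b=6); 6→7: 2·7^7 + 2·7^2 + 7 + 5 = 1647196; 1647196−1 = 1647195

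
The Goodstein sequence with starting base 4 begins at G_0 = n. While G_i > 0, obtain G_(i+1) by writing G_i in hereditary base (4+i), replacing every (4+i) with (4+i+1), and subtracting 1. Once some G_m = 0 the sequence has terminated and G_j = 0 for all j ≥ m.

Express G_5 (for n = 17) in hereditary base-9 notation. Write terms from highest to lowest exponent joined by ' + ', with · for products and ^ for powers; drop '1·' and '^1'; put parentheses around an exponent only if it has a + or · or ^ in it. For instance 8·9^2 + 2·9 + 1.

5·9 + 2

i=0: 17 = 4^2 + 1 (b=4); 4→5: 5^2 + 1 = 26; 26−1 = 25
i=1: 25 = 5^2 (b=5); 5→6: 6^2 = 36; 36−1 = 35
i=2: 35 = 5·6 + 5 (b=6); 6→7: 5·7 + 5 = 40; 40−1 = 39
i=3: 39 = 5·7 + 4 (b=7); 7→8: 5·8 + 4 = 44; 44−1 = 43
i=4: 43 = 5·8 + 3 (b=8); 8→9: 5·9 + 3 = 48; 48−1 = 47
i=5: 47 = 5·9 + 2 (b=9); 9→10: 5·10 + 2 = 52; 52−1 = 51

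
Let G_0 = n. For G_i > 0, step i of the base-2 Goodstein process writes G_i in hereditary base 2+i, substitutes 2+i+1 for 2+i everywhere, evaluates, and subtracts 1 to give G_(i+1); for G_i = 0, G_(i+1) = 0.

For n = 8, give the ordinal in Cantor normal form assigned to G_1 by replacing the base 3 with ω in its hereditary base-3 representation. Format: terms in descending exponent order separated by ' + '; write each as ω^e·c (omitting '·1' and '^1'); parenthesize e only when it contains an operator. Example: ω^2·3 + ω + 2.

[0] 8 ≡ 2^(2 + 1) (base 2). Lift 3: 81. −1: 80.
[1] 80 ≡ 2·3^3 + 2·3^2 + 2·3 + 2 (base 3). Lift 4: 554. −1: 553.

ω^ω·2 + ω^2·2 + ω·2 + 2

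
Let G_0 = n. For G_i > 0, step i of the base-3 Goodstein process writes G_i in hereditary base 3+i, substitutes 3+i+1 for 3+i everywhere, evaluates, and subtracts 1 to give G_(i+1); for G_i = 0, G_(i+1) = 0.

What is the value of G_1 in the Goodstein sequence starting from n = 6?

7

G_0 = 6. HB_3(6) = 2·3. Bump = 8. G_1 = 7.
G_1 = 7. HB_4(7) = 4 + 3. Bump = 8. G_2 = 7.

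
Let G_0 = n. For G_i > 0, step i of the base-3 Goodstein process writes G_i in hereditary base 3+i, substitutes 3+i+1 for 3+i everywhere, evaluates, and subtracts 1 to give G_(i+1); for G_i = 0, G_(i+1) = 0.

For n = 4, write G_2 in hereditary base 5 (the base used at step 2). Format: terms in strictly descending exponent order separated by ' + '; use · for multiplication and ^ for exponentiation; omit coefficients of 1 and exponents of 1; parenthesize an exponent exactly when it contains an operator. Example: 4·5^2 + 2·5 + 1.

4

4 —HB3→ 3 + 1 —bump→ 4 + 1 = 5 —(−1)→ 4
4 —HB4→ 4 —bump→ 5 = 5 —(−1)→ 4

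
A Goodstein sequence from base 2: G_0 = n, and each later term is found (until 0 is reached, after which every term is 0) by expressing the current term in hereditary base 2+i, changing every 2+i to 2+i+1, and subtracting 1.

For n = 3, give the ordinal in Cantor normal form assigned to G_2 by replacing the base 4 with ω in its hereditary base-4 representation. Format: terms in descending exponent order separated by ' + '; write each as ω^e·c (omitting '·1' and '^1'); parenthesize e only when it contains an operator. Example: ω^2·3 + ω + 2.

3

[0] 3 ≡ 2 + 1 (base 2). Lift 3: 4. −1: 3.
[1] 3 ≡ 3 (base 3). Lift 4: 4. −1: 3.
[2] 3 ≡ 3 (base 4). Lift 5: 3. −1: 2.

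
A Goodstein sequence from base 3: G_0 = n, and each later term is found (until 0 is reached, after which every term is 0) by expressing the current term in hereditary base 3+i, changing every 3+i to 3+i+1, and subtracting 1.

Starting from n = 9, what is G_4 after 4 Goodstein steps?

(0) 9|_3 = 3^2 ↦ 4^2|_4 = 16 ⇒ 15
(1) 15|_4 = 3·4 + 3 ↦ 3·5 + 3|_5 = 18 ⇒ 17
(2) 17|_5 = 3·5 + 2 ↦ 3·6 + 2|_6 = 20 ⇒ 19
(3) 19|_6 = 3·6 + 1 ↦ 3·7 + 1|_7 = 22 ⇒ 21
(4) 21|_7 = 3·7 ↦ 3·8|_8 = 24 ⇒ 23

21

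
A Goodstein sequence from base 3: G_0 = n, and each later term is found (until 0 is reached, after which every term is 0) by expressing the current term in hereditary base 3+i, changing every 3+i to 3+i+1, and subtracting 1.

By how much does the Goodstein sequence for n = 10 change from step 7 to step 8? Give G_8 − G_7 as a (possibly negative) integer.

[0] 10 ≡ 3^2 + 1 (base 3). Lift 4: 17. −1: 16.
[1] 16 ≡ 4^2 (base 4). Lift 5: 25. −1: 24.
[2] 24 ≡ 4·5 + 4 (base 5). Lift 6: 28. −1: 27.
[3] 27 ≡ 4·6 + 3 (base 6). Lift 7: 31. −1: 30.
[4] 30 ≡ 4·7 + 2 (base 7). Lift 8: 34. −1: 33.
[5] 33 ≡ 4·8 + 1 (base 8). Lift 9: 37. −1: 36.
[6] 36 ≡ 4·9 (base 9). Lift 10: 40. −1: 39.
[7] 39 ≡ 3·10 + 9 (base 10). Lift 11: 42. −1: 41.

2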